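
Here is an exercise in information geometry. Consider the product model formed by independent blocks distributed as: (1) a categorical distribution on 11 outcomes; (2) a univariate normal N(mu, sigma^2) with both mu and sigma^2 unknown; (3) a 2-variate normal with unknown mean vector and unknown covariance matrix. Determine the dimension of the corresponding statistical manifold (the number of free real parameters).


The dimension of a statistical manifold equals the number of free
(independent) real parameters of the model. For a product of independent
blocks the parameter counts add.
- categorical on 11 outcomes (probabilities sum to 1): 11-1 = 10.
- normal (mu, sigma^2): 2.
- 2-variate normal: 2 (mean) + 2*3/2 = 3 (symmetric covariance) = 5.
Total = 10 + 2 + 5 = 17.
Dimension = 17

17


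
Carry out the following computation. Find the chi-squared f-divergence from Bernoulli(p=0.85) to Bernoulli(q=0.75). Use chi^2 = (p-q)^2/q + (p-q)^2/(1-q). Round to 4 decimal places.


Chi-squared divergence between Bernoulli distributions:
chi^2 = (p-q)^2/q + (p-q)^2/(1-q).
p = 0.85, q = 0.75, p-q = 0.1.
(p-q)^2 = 0.01.
term1 = 0.01/0.75 = 0.013333.
term2 = 0.01/0.25 = 0.04.
chi^2 = 0.013333 + 0.04 = 0.0533

0.0533


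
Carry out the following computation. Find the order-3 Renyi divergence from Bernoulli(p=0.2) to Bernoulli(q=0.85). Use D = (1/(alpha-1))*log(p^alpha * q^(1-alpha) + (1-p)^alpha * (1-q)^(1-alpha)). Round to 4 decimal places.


Renyi divergence of order alpha between Bernoulli distributions:
D = (1/(alpha-1))*log(p^alpha * q^(1-alpha) + (1-p)^alpha * (1-q)^(1-alpha)).
alpha = 3, p = 0.2, q = 0.85.
p^alpha * q^(1-alpha) = 0.2^3 * 0.85^-2 = 0.011073.
(1-p)^alpha * (1-q)^(1-alpha) = 0.8^3 * 0.15^-2 = 22.755556.
sum = 0.011073 + 22.755556 = 22.766628.
D = (1/2)*log(22.766628) = 1.5626

1.5626


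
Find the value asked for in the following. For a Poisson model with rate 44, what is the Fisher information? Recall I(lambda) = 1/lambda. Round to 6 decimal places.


Fisher information for Poisson: I(lambda) = 1/lambda.
lambda = 44.
I(lambda) = 1/44 = 0.022727

0.022727


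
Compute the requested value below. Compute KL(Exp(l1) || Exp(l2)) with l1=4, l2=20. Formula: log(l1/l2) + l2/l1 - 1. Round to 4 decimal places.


KL divergence for exponential family:
KL = log(l1/l2) + l2/l1 - 1.
log(4/20) = -1.609438.
20/4 = 5.0.
KL = -1.609438 + 5.0 - 1 = 2.3906

2.3906


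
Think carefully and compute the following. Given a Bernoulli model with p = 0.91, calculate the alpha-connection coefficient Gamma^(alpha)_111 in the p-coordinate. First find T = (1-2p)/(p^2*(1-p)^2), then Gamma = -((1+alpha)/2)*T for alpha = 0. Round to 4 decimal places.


Skewness (Amari-Chentsov) tensor: T = (1-2p)/(p^2*(1-p)^2).
p = 0.91, 1-2p = -0.82, p^2 = 0.8281, (1-p)^2 = 0.0081.
T = -0.82/(0.8281 * 0.0081) = -122.249206.
In the p-coordinate, Gamma^(alpha) = Gamma^(0) - (alpha/2)*T with Gamma^(0) = (1/2)*g'(p) = -T/2,
so Gamma^(alpha) = -((1+alpha)/2)*T.
alpha = 0, -(1+alpha)/2 = -0.5.
Gamma = -0.5 * -122.249206 = 61.1246

61.1246


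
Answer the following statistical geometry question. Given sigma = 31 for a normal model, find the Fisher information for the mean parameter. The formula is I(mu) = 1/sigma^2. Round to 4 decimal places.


The Fisher information for the mean of a normal distribution is I(mu) = 1/sigma^2.
sigma = 31, so sigma^2 = 961.
I(mu) = 1/961 = 0.0010

0.0010


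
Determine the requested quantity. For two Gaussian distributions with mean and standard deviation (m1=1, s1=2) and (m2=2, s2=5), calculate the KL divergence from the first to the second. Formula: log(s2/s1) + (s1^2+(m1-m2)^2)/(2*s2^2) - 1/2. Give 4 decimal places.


KL divergence between normal distributions:
KL = log(s2/s1) + (s1^2 + (m1-m2)^2)/(2*s2^2) - 1/2.
log(5/2) = 0.916291.
(2^2 + (1-2)^2)/(2*5^2) = (4 + 1)/50 = 0.1.
KL = 0.916291 + 0.1 - 0.5 = 0.5163

0.5163


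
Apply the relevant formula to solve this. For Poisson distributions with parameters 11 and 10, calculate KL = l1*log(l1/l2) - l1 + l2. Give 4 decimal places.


KL divergence for Poisson:
KL = l1*log(l1/l2) - l1 + l2.
l1 = 11, l2 = 10.
log(11/10) = 0.09531.
l1*log(l1/l2) = 11 * 0.09531 = 1.048412.
KL = 1.048412 - 11 + 10 = 0.0484

0.0484


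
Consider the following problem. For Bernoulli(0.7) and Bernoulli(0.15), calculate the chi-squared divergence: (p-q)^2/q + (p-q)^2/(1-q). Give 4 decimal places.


Chi-squared divergence between Bernoulli distributions:
chi^2 = (p-q)^2/q + (p-q)^2/(1-q).
p = 0.7, q = 0.15, p-q = 0.55.
(p-q)^2 = 0.3025.
term1 = 0.3025/0.15 = 2.016667.
term2 = 0.3025/0.85 = 0.355882.
chi^2 = 2.016667 + 0.355882 = 2.3725

2.3725


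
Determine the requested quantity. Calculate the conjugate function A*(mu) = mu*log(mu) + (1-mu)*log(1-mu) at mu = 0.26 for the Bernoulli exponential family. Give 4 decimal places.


Legendre transform for Bernoulli:
A*(mu) = mu*log(mu) + (1-mu)*log(1-mu).
mu = 0.26, 1-mu = 0.74.
mu*log(mu) = 0.26*log(0.26) = -0.350239.
(1-mu)*log(1-mu) = 0.74*log(0.74) = -0.222818.
A* = -0.350239 + -0.222818 = -0.5731

-0.5731


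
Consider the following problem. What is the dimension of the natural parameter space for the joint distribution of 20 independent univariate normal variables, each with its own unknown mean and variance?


Exponential family dimension calculation:
Each univariate normal has two natural parameters (mu/sigma^2 and -1/(2 sigma^2)).
With 20 independent components, dim = 2 * 20 = 40.

40


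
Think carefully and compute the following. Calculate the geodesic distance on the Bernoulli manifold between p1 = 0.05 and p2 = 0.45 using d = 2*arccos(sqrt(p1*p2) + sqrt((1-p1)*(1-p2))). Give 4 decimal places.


Geodesic distance on Bernoulli manifold:
d(p1,p2) = 2*arccos(sqrt(p1*p2) + sqrt((1-p1)*(1-p2))).
sqrt(p1*p2) = sqrt(0.05*0.45) = 0.15.
sqrt((1-p1)*(1-p2)) = sqrt(0.95*0.55) = 0.722842.
arg = 0.15 + 0.722842 = 0.872842.
d = 2*arccos(0.872842) = 1.0196

1.0196


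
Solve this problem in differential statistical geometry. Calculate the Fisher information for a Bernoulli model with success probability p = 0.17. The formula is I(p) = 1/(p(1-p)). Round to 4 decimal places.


For Bernoulli(p), Fisher information is I(p) = 1/(p*(1-p)).
p = 0.17, 1-p = 0.83.
p*(1-p) = 0.1411.
I(p) = 1/0.1411 = 7.0872

7.0872


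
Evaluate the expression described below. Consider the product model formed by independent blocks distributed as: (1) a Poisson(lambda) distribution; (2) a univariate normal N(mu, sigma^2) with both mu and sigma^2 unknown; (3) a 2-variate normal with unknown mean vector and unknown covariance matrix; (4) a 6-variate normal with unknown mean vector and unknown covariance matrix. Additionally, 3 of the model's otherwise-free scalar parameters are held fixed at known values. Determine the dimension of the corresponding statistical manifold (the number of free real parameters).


The dimension of a statistical manifold equals the number of free
(independent) real parameters of the model. For a product of independent
blocks the parameter counts add.
- Poisson (lambda): 1.
- normal (mu, sigma^2): 2.
- 2-variate normal: 2 (mean) + 2*3/2 = 3 (symmetric covariance) = 5.
- 6-variate normal: 6 (mean) + 6*7/2 = 21 (symmetric covariance) = 27.
Total = 1 + 2 + 5 + 27 = 35.
3 parameter(s) fixed at known values: 35 - 3 = 32.
Dimension = 32

32


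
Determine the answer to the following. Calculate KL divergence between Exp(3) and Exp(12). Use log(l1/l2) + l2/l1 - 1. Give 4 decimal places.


KL divergence for exponential family:
KL = log(l1/l2) + l2/l1 - 1.
log(3/12) = -1.386294.
12/3 = 4.0.
KL = -1.386294 + 4.0 - 1 = 1.6137

1.6137


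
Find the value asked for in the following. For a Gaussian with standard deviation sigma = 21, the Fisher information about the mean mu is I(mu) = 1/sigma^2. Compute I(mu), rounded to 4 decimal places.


The Fisher information for the mean of a normal distribution is I(mu) = 1/sigma^2.
sigma = 21, so sigma^2 = 441.
I(mu) = 1/441 = 0.0023

0.0023


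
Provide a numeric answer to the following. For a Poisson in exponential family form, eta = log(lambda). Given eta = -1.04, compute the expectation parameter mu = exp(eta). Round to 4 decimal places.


Expectation parameter for Poisson exponential family:
mu = exp(eta).
eta = -1.04.
mu = exp(-1.04) = 0.3535

0.3535


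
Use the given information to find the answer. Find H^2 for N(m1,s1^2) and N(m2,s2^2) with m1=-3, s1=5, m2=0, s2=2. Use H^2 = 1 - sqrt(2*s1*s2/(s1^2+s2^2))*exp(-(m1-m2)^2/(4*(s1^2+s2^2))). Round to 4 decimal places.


Squared Hellinger distance for Gaussians:
H^2 = 1 - sqrt(2*s1*s2/(s1^2+s2^2)) * exp(-(m1-m2)^2/(4*(s1^2+s2^2))).
s1^2 = 25, s2^2 = 4, s1^2+s2^2 = 29.
sqrt(2*5*2/(29)) = 0.830455.
(m1-m2)^2 = (-3)^2 = 9.
exp(-9/(4*29)) = exp(-0.077586) = 0.925347.
H^2 = 1 - 0.830455*0.925347 = 0.2315

0.2315


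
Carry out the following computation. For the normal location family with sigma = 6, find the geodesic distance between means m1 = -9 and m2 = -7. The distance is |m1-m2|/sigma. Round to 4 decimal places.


On the fixed-variance normal subfamily, geodesic distance = |m1-m2|/sigma.
|-9 - -7| = 2.
sigma = 6.
d = 2/6 = 0.3333

0.3333


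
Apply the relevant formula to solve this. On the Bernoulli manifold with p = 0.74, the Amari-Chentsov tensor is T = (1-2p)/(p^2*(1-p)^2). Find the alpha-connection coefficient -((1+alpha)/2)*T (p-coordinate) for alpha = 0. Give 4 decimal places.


Skewness (Amari-Chentsov) tensor: T = (1-2p)/(p^2*(1-p)^2).
p = 0.74, 1-2p = -0.48, p^2 = 0.5476, (1-p)^2 = 0.0676.
T = -0.48/(0.5476 * 0.0676) = -12.966749.
In the p-coordinate, Gamma^(alpha) = Gamma^(0) - (alpha/2)*T with Gamma^(0) = (1/2)*g'(p) = -T/2,
so Gamma^(alpha) = -((1+alpha)/2)*T.
alpha = 0, -(1+alpha)/2 = -0.5.
Gamma = -0.5 * -12.966749 = 6.4834

6.4834


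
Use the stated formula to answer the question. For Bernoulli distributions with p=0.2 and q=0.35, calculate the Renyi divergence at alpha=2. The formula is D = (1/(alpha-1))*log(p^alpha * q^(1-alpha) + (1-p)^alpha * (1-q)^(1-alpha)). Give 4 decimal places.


Renyi divergence of order alpha between Bernoulli distributions:
D = (1/(alpha-1))*log(p^alpha * q^(1-alpha) + (1-p)^alpha * (1-q)^(1-alpha)).
alpha = 2, p = 0.2, q = 0.35.
p^alpha * q^(1-alpha) = 0.2^2 * 0.35^-1 = 0.114286.
(1-p)^alpha * (1-q)^(1-alpha) = 0.8^2 * 0.65^-1 = 0.984615.
sum = 0.114286 + 0.984615 = 1.098901.
D = (1/1)*log(1.098901) = 0.0943

0.0943


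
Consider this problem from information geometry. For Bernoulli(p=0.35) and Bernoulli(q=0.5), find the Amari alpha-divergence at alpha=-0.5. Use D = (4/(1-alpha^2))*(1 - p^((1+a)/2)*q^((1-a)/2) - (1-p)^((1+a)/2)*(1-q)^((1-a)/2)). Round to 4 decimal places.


Amari alpha-divergence:
D = (4/(1-alpha^2))*(1 - p^((1+a)/2)*q^((1-a)/2) - (1-p)^((1+a)/2)*(1-q)^((1-a)/2)).
alpha = -0.5, p = 0.35, q = 0.5.
e1 = (1+alpha)/2 = 0.25, e2 = (1-alpha)/2 = 0.75.
t1 = p^e1 * q^e2 = 0.35^0.25 * 0.5^0.75 = 0.457346.
t2 = (1-p)^e1 * (1-q)^e2 = 0.65^0.25 * 0.5^0.75 = 0.533895.
4/(1-alpha^2) = 5.333333.
D = 5.333333*(1 - 0.457346 - 0.533895) = 0.0467

0.0467


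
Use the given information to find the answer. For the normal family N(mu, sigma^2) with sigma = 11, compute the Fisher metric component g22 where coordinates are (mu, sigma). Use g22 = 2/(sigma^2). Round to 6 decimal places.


For the 2-parameter normal family, the Fisher metric has:
  g11 = 1/sigma^2, g22 = 2/sigma^2.
sigma = 11, sigma^2 = 121.
g22 = 0.016529

0.016529


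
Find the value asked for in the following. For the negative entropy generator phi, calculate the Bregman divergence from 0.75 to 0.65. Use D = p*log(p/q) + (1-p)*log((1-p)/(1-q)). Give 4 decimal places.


Bregman divergence with negative entropy generator:
D = p*log(p/q) + (1-p)*log((1-p)/(1-q)).
p = 0.75, q = 0.65.
p*log(p/q) = 0.75*log(0.75/0.65) = 0.107326.
(1-p)*log((1-p)/(1-q)) = 0.25*log(0.25/0.35) = -0.084118.
D = 0.107326 + -0.084118 = 0.0232

0.0232


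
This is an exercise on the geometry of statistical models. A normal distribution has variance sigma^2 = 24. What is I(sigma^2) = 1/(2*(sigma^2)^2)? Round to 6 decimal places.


Fisher information for variance: I(sigma^2) = 1/(2*sigma^4).
sigma^2 = 24, so sigma^4 = 576.
I = 1/(2*576) = 1/1152 = 0.000868

0.000868


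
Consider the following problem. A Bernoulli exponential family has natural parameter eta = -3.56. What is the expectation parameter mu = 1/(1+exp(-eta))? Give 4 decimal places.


Dual coordinate (expectation parameter) for Bernoulli:
mu = 1/(1+exp(-eta)).
eta = -3.56.
exp(-eta) = exp(3.56) = 35.163197.
mu = 1/(1+35.163197) = 0.0277

0.0277


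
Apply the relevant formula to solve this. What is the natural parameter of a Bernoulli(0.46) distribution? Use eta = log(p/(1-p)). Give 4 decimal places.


Natural parameter for Bernoulli: eta = log(p/(1-p)).
p = 0.46, 1-p = 0.54.
p/(1-p) = 0.851852.
eta = log(0.851852) = -0.1603

-0.1603


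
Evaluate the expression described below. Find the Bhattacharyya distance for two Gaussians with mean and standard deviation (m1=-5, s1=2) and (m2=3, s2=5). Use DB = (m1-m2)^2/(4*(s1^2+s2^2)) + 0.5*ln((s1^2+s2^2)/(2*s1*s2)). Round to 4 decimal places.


Bhattacharyya distance between two Gaussians:
DB = (m1-m2)^2/(4*(s1^2+s2^2)) + (1/2)*ln((s1^2+s2^2)/(2*s1*s2)).
(m1-m2)^2 = (-8)^2 = 64.
s1^2+s2^2 = 4 + 25 = 29.
term1 = 64/116 = 0.551724.
term2 = 0.5*ln(29/20.0) = 0.185782.
DB = 0.551724 + 0.185782 = 0.7375

0.7375


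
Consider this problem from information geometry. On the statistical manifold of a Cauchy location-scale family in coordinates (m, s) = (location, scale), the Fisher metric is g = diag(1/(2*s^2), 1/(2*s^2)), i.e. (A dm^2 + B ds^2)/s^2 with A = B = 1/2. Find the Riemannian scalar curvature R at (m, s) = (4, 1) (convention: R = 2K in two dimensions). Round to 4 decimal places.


The metric has the form g = (A dm^2 + B ds^2)/s^2 with A = 1/2, B = 1/2.
Substitute u = sqrt(A/B)*m: g = B*(du^2 + ds^2)/s^2, i.e. B times the
Poincare upper half-plane metric, which has constant Gaussian curvature -1.
Scaling a 2D metric by a constant c divides the Gaussian curvature by c,
so K = -1/B = -1/(1/2) = -2.0000 everywhere (the point (m, s) = (4, 1) is irrelevant:
the curvature is constant).
Scalar curvature in dimension 2: R = 2K = -2/(1/2) = -4.0000.

-4.0000


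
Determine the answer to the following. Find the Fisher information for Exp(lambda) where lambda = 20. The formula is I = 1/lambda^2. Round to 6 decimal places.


Fisher information for exponential: I(lambda) = 1/lambda^2.
lambda = 20, lambda^2 = 400.
I = 1/400 = 0.002500

0.002500


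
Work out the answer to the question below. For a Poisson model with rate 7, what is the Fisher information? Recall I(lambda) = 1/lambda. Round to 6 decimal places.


Fisher information for Poisson: I(lambda) = 1/lambda.
lambda = 7.
I(lambda) = 1/7 = 0.142857

0.142857


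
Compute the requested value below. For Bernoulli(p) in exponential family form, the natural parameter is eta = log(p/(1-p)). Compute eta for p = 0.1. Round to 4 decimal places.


Natural parameter for Bernoulli: eta = log(p/(1-p)).
p = 0.1, 1-p = 0.9.
p/(1-p) = 0.111111.
eta = log(0.111111) = -2.1972

-2.1972


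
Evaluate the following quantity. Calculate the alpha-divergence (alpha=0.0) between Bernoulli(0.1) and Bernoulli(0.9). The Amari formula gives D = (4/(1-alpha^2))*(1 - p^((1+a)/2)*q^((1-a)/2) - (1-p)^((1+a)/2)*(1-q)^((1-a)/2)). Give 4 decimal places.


Amari alpha-divergence:
D = (4/(1-alpha^2))*(1 - p^((1+a)/2)*q^((1-a)/2) - (1-p)^((1+a)/2)*(1-q)^((1-a)/2)).
alpha = 0.0, p = 0.1, q = 0.9.
e1 = (1+alpha)/2 = 0.5, e2 = (1-alpha)/2 = 0.5.
t1 = p^e1 * q^e2 = 0.1^0.5 * 0.9^0.5 = 0.3.
t2 = (1-p)^e1 * (1-q)^e2 = 0.9^0.5 * 0.1^0.5 = 0.3.
4/(1-alpha^2) = 4.0.
D = 4.0*(1 - 0.3 - 0.3) = 1.6000

1.6000


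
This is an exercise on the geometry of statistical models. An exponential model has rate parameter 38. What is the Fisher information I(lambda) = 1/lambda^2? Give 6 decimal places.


Fisher information for exponential: I(lambda) = 1/lambda^2.
lambda = 38, lambda^2 = 1444.
I = 1/1444 = 0.000693

0.000693


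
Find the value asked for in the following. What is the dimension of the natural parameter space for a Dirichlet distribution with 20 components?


Exponential family dimension calculation:
Dirichlet with 20 components has 20 natural parameters.

20


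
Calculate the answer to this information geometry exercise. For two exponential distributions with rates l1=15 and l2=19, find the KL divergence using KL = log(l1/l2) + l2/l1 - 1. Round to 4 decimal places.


KL divergence for exponential family:
KL = log(l1/l2) + l2/l1 - 1.
log(15/19) = -0.236389.
19/15 = 1.266667.
KL = -0.236389 + 1.266667 - 1 = 0.0303

0.0303


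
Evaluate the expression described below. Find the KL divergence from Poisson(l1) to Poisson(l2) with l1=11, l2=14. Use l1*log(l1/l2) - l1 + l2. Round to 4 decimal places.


KL divergence for Poisson:
KL = l1*log(l1/l2) - l1 + l2.
l1 = 11, l2 = 14.
log(11/14) = -0.241162.
l1*log(l1/l2) = 11 * -0.241162 = -2.652783.
KL = -2.652783 - 11 + 14 = 0.3472

0.3472


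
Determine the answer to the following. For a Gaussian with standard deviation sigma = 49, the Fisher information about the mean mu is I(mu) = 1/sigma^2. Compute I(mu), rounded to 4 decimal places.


The Fisher information for the mean of a normal distribution is I(mu) = 1/sigma^2.
sigma = 49, so sigma^2 = 2401.
I(mu) = 1/2401 = 0.0004

0.0004


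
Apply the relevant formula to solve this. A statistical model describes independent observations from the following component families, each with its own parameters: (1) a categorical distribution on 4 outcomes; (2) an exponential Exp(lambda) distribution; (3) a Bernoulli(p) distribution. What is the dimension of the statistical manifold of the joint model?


The dimension of a statistical manifold equals the number of free
(independent) real parameters of the model. For a product of independent
blocks the parameter counts add.
- categorical on 4 outcomes (probabilities sum to 1): 4-1 = 3.
- exponential (lambda): 1.
- Bernoulli (p): 1.
Total = 3 + 1 + 1 = 5.
Dimension = 5

5


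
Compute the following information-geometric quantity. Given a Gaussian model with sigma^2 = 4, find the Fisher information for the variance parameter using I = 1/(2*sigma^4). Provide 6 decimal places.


Fisher information for variance: I(sigma^2) = 1/(2*sigma^4).
sigma^2 = 4, so sigma^4 = 16.
I = 1/(2*16) = 1/32 = 0.031250

0.031250


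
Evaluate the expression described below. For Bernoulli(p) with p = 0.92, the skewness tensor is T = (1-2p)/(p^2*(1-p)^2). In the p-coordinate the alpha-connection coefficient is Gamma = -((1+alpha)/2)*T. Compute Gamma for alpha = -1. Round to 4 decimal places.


Skewness (Amari-Chentsov) tensor: T = (1-2p)/(p^2*(1-p)^2).
p = 0.92, 1-2p = -0.84, p^2 = 0.8464, (1-p)^2 = 0.0064.
T = -0.84/(0.8464 * 0.0064) = -155.068526.
In the p-coordinate, Gamma^(alpha) = Gamma^(0) - (alpha/2)*T with Gamma^(0) = (1/2)*g'(p) = -T/2,
so Gamma^(alpha) = -((1+alpha)/2)*T.
alpha = -1, -(1+alpha)/2 = 0.0.
Gamma = 0.0 * -155.068526 = 0.0000

0.0000


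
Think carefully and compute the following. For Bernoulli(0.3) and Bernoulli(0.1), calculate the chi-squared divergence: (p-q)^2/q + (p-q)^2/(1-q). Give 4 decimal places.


Chi-squared divergence between Bernoulli distributions:
chi^2 = (p-q)^2/q + (p-q)^2/(1-q).
p = 0.3, q = 0.1, p-q = 0.2.
(p-q)^2 = 0.04.
term1 = 0.04/0.1 = 0.4.
term2 = 0.04/0.9 = 0.044444.
chi^2 = 0.4 + 0.044444 = 0.4444

0.4444


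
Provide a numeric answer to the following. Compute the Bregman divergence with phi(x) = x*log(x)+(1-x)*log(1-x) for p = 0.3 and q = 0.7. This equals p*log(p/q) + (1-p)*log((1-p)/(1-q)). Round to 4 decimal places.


Bregman divergence with negative entropy generator:
D = p*log(p/q) + (1-p)*log((1-p)/(1-q)).
p = 0.3, q = 0.7.
p*log(p/q) = 0.3*log(0.3/0.7) = -0.254189.
(1-p)*log((1-p)/(1-q)) = 0.7*log(0.7/0.3) = 0.593109.
D = -0.254189 + 0.593109 = 0.3389

0.3389


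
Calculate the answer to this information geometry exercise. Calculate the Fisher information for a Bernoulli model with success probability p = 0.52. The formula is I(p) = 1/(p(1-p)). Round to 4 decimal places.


For Bernoulli(p), Fisher information is I(p) = 1/(p*(1-p)).
p = 0.52, 1-p = 0.48.
p*(1-p) = 0.2496.
I(p) = 1/0.2496 = 4.0064

4.0064


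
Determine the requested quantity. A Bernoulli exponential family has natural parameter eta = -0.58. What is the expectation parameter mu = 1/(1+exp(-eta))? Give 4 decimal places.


Dual coordinate (expectation parameter) for Bernoulli:
mu = 1/(1+exp(-eta)).
eta = -0.58.
exp(-eta) = exp(0.58) = 1.786038.
mu = 1/(1+1.786038) = 0.3589

0.3589


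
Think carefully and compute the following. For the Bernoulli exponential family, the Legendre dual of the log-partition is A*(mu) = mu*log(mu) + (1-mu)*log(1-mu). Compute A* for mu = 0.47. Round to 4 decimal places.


Legendre transform for Bernoulli:
A*(mu) = mu*log(mu) + (1-mu)*log(1-mu).
mu = 0.47, 1-mu = 0.53.
mu*log(mu) = 0.47*log(0.47) = -0.354861.
(1-mu)*log(1-mu) = 0.53*log(0.53) = -0.336485.
A* = -0.354861 + -0.336485 = -0.6913

-0.6913


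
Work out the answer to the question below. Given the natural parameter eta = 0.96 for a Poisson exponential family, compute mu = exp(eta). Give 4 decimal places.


Expectation parameter for Poisson exponential family:
mu = exp(eta).
eta = 0.96.
mu = exp(0.96) = 2.6117

2.6117


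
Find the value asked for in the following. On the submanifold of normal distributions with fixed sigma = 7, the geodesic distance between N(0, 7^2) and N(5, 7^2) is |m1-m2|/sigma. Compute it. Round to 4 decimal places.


On the fixed-variance normal subfamily, geodesic distance = |m1-m2|/sigma.
|0 - 5| = 5.
sigma = 7.
d = 5/7 = 0.7143

0.7143


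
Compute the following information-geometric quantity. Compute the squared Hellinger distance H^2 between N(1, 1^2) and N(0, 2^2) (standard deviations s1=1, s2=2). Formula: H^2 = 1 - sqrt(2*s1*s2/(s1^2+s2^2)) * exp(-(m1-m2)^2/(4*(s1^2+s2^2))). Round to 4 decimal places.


Squared Hellinger distance for Gaussians:
H^2 = 1 - sqrt(2*s1*s2/(s1^2+s2^2)) * exp(-(m1-m2)^2/(4*(s1^2+s2^2))).
s1^2 = 1, s2^2 = 4, s1^2+s2^2 = 5.
sqrt(2*1*2/(5)) = 0.894427.
(m1-m2)^2 = (1)^2 = 1.
exp(-1/(4*5)) = exp(-0.05) = 0.951229.
H^2 = 1 - 0.894427*0.951229 = 0.1492

0.1492


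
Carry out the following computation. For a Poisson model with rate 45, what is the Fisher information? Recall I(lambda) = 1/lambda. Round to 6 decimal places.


Fisher information for Poisson: I(lambda) = 1/lambda.
lambda = 45.
I(lambda) = 1/45 = 0.022222

0.022222


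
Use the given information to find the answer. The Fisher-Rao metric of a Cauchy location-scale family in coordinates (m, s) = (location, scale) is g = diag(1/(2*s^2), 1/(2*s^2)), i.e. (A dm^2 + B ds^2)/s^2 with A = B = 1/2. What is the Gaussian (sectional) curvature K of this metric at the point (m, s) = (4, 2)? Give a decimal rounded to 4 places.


The metric has the form g = (A dm^2 + B ds^2)/s^2 with A = 1/2, B = 1/2.
Substitute u = sqrt(A/B)*m: g = B*(du^2 + ds^2)/s^2, i.e. B times the
Poincare upper half-plane metric, which has constant Gaussian curvature -1.
Scaling a 2D metric by a constant c divides the Gaussian curvature by c,
so K = -1/B = -1/(1/2) = -2.0000 everywhere (the point (m, s) = (4, 2) is irrelevant:
the curvature is constant).
The requested Gaussian curvature is K = -2.0000.

-2.0000


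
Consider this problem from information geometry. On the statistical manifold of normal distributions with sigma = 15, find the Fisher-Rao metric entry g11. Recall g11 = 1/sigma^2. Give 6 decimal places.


For the 2-parameter normal family, the Fisher metric has:
  g11 = 1/sigma^2, g22 = 2/sigma^2.
sigma = 15, sigma^2 = 225.
g11 = 0.004444

0.004444


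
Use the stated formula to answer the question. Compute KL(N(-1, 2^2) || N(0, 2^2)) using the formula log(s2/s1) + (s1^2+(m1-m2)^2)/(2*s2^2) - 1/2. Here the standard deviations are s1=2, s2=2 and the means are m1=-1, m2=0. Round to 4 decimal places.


KL divergence between normal distributions:
KL = log(s2/s1) + (s1^2 + (m1-m2)^2)/(2*s2^2) - 1/2.
log(2/2) = 0.0.
(2^2 + (-1-0)^2)/(2*2^2) = (4 + 1)/8 = 0.625.
KL = 0.0 + 0.625 - 0.5 = 0.1250

0.1250


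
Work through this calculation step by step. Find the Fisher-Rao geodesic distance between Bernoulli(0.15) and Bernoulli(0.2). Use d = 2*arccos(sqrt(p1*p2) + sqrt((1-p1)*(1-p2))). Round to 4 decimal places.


Geodesic distance on Bernoulli manifold:
d(p1,p2) = 2*arccos(sqrt(p1*p2) + sqrt((1-p1)*(1-p2))).
sqrt(p1*p2) = sqrt(0.15*0.2) = 0.173205.
sqrt((1-p1)*(1-p2)) = sqrt(0.85*0.8) = 0.824621.
arg = 0.173205 + 0.824621 = 0.997826.
d = 2*arccos(0.997826) = 0.1319

0.1319


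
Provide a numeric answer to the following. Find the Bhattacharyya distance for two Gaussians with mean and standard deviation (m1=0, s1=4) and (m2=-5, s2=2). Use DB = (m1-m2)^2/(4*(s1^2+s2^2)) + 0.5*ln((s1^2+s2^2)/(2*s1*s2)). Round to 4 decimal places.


Bhattacharyya distance between two Gaussians:
DB = (m1-m2)^2/(4*(s1^2+s2^2)) + (1/2)*ln((s1^2+s2^2)/(2*s1*s2)).
(m1-m2)^2 = (5)^2 = 25.
s1^2+s2^2 = 16 + 4 = 20.
term1 = 25/80 = 0.3125.
term2 = 0.5*ln(20/16.0) = 0.111572.
DB = 0.3125 + 0.111572 = 0.4241

0.4241


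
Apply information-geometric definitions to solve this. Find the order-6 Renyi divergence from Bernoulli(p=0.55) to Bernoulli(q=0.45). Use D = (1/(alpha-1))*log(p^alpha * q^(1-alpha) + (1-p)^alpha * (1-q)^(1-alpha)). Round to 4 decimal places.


Renyi divergence of order alpha between Bernoulli distributions:
D = (1/(alpha-1))*log(p^alpha * q^(1-alpha) + (1-p)^alpha * (1-q)^(1-alpha)).
alpha = 6, p = 0.55, q = 0.45.
p^alpha * q^(1-alpha) = 0.55^6 * 0.45^-5 = 1.500077.
(1-p)^alpha * (1-q)^(1-alpha) = 0.45^6 * 0.55^-5 = 0.164992.
sum = 1.500077 + 0.164992 = 1.665069.
D = (1/5)*log(1.665069) = 0.1020

0.1020


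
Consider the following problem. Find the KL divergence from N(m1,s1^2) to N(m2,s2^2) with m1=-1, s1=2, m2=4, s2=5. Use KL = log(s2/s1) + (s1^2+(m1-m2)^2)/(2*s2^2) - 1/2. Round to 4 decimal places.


KL divergence between normal distributions:
KL = log(s2/s1) + (s1^2 + (m1-m2)^2)/(2*s2^2) - 1/2.
log(5/2) = 0.916291.
(2^2 + (-1-4)^2)/(2*5^2) = (4 + 25)/50 = 0.58.
KL = 0.916291 + 0.58 - 0.5 = 0.9963

0.9963


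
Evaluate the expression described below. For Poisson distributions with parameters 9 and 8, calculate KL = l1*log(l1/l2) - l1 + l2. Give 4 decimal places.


KL divergence for Poisson:
KL = l1*log(l1/l2) - l1 + l2.
l1 = 9, l2 = 8.
log(9/8) = 0.117783.
l1*log(l1/l2) = 9 * 0.117783 = 1.060047.
KL = 1.060047 - 9 + 8 = 0.0600

0.0600


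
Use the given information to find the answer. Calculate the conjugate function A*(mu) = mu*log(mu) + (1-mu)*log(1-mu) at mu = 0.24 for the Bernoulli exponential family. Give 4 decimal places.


Legendre transform for Bernoulli:
A*(mu) = mu*log(mu) + (1-mu)*log(1-mu).
mu = 0.24, 1-mu = 0.76.
mu*log(mu) = 0.24*log(0.24) = -0.342508.
(1-mu)*log(1-mu) = 0.76*log(0.76) = -0.208572.
A* = -0.342508 + -0.208572 = -0.5511

-0.5511


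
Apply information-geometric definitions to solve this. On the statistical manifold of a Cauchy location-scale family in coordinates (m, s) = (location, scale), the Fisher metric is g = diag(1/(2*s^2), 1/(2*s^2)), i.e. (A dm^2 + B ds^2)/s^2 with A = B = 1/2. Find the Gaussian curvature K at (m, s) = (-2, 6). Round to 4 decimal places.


The metric has the form g = (A dm^2 + B ds^2)/s^2 with A = 1/2, B = 1/2.
Substitute u = sqrt(A/B)*m: g = B*(du^2 + ds^2)/s^2, i.e. B times the
Poincare upper half-plane metric, which has constant Gaussian curvature -1.
Scaling a 2D metric by a constant c divides the Gaussian curvature by c,
so K = -1/B = -1/(1/2) = -2.0000 everywhere (the point (m, s) = (-2, 6) is irrelevant:
the curvature is constant).
The requested Gaussian curvature is K = -2.0000.

-2.0000


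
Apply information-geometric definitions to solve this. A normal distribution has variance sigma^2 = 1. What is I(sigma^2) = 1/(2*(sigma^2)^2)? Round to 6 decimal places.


Fisher information for variance: I(sigma^2) = 1/(2*sigma^4).
sigma^2 = 1, so sigma^4 = 1.
I = 1/(2*1) = 1/2 = 0.500000

0.500000


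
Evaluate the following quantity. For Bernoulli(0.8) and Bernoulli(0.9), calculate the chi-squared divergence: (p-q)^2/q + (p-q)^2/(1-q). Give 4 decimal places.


Chi-squared divergence between Bernoulli distributions:
chi^2 = (p-q)^2/q + (p-q)^2/(1-q).
p = 0.8, q = 0.9, p-q = -0.1.
(p-q)^2 = 0.01.
term1 = 0.01/0.9 = 0.011111.
term2 = 0.01/0.1 = 0.1.
chi^2 = 0.011111 + 0.1 = 0.1111

0.1111


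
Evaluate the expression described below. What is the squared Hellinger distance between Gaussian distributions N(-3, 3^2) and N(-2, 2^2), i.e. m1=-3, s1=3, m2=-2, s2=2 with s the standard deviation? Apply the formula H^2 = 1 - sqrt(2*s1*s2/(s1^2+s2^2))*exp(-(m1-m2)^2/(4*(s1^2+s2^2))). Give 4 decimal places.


Squared Hellinger distance for Gaussians:
H^2 = 1 - sqrt(2*s1*s2/(s1^2+s2^2)) * exp(-(m1-m2)^2/(4*(s1^2+s2^2))).
s1^2 = 9, s2^2 = 4, s1^2+s2^2 = 13.
sqrt(2*3*2/(13)) = 0.960769.
(m1-m2)^2 = (-1)^2 = 1.
exp(-1/(4*13)) = exp(-0.019231) = 0.980953.
H^2 = 1 - 0.960769*0.980953 = 0.0575

0.0575


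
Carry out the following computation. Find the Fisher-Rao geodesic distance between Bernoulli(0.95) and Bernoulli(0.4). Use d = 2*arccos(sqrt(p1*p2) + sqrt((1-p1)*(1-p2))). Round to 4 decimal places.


Geodesic distance on Bernoulli manifold:
d(p1,p2) = 2*arccos(sqrt(p1*p2) + sqrt((1-p1)*(1-p2))).
sqrt(p1*p2) = sqrt(0.95*0.4) = 0.616441.
sqrt((1-p1)*(1-p2)) = sqrt(0.05*0.6) = 0.173205.
arg = 0.616441 + 0.173205 = 0.789646.
d = 2*arccos(0.789646) = 1.3211

1.3211


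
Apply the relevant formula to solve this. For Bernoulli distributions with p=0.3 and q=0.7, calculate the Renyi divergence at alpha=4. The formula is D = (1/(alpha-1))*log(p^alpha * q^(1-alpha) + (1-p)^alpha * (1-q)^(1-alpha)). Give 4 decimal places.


Renyi divergence of order alpha between Bernoulli distributions:
D = (1/(alpha-1))*log(p^alpha * q^(1-alpha) + (1-p)^alpha * (1-q)^(1-alpha)).
alpha = 4, p = 0.3, q = 0.7.
p^alpha * q^(1-alpha) = 0.3^4 * 0.7^-3 = 0.023615.
(1-p)^alpha * (1-q)^(1-alpha) = 0.7^4 * 0.3^-3 = 8.892593.
sum = 0.023615 + 8.892593 = 8.916208.
D = (1/3)*log(8.916208) = 0.7293

0.7293


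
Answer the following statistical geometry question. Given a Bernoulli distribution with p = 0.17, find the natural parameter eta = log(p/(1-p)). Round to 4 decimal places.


Natural parameter for Bernoulli: eta = log(p/(1-p)).
p = 0.17, 1-p = 0.83.
p/(1-p) = 0.204819.
eta = log(0.204819) = -1.5856

-1.5856


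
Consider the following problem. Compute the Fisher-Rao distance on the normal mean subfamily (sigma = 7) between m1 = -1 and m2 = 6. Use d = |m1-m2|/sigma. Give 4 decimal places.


On the fixed-variance normal subfamily, geodesic distance = |m1-m2|/sigma.
|-1 - 6| = 7.
sigma = 7.
d = 7/7 = 1.0000

1.0000


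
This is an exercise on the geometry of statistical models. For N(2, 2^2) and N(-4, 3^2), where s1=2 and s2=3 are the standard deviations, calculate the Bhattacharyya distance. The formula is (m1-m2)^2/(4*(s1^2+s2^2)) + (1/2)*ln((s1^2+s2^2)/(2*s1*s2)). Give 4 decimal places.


Bhattacharyya distance between two Gaussians:
DB = (m1-m2)^2/(4*(s1^2+s2^2)) + (1/2)*ln((s1^2+s2^2)/(2*s1*s2)).
(m1-m2)^2 = (6)^2 = 36.
s1^2+s2^2 = 4 + 9 = 13.
term1 = 36/52 = 0.692308.
term2 = 0.5*ln(13/12.0) = 0.040021.
DB = 0.692308 + 0.040021 = 0.7323

0.7323


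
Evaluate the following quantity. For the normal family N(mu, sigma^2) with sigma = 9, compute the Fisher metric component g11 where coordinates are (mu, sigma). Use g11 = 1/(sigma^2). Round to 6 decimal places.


For the 2-parameter normal family, the Fisher metric has:
  g11 = 1/sigma^2, g22 = 2/sigma^2.
sigma = 9, sigma^2 = 81.
g11 = 0.012346

0.012346


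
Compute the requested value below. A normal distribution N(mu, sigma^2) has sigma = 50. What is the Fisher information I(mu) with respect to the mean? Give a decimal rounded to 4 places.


The Fisher information for the mean of a normal distribution is I(mu) = 1/sigma^2.
sigma = 50, so sigma^2 = 2500.
I(mu) = 1/2500 = 0.0004

0.0004


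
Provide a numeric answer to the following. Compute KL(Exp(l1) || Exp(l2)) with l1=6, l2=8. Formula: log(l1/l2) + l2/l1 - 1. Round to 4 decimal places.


KL divergence for exponential family:
KL = log(l1/l2) + l2/l1 - 1.
log(6/8) = -0.287682.
8/6 = 1.333333.
KL = -0.287682 + 1.333333 - 1 = 0.0457

0.0457


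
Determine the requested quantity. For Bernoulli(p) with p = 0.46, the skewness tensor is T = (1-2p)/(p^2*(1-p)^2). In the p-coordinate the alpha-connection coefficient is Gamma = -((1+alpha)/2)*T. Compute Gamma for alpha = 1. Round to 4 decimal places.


Skewness (Amari-Chentsov) tensor: T = (1-2p)/(p^2*(1-p)^2).
p = 0.46, 1-2p = 0.08, p^2 = 0.2116, (1-p)^2 = 0.2916.
T = 0.08/(0.2116 * 0.2916) = 1.296543.
In the p-coordinate, Gamma^(alpha) = Gamma^(0) - (alpha/2)*T with Gamma^(0) = (1/2)*g'(p) = -T/2,
so Gamma^(alpha) = -((1+alpha)/2)*T.
alpha = 1, -(1+alpha)/2 = -1.0.
Gamma = -1.0 * 1.296543 = -1.2965

-1.2965


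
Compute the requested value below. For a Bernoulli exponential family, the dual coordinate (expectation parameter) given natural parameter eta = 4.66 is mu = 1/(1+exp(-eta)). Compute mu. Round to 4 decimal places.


Dual coordinate (expectation parameter) for Bernoulli:
mu = 1/(1+exp(-eta)).
eta = 4.66.
exp(-eta) = exp(-4.66) = 0.009466.
mu = 1/(1+0.009466) = 0.9906

0.9906


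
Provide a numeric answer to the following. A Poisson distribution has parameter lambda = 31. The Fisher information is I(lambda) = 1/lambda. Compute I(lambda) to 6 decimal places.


Fisher information for Poisson: I(lambda) = 1/lambda.
lambda = 31.
I(lambda) = 1/31 = 0.032258

0.032258


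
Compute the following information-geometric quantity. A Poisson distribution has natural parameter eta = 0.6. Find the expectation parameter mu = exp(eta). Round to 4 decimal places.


Expectation parameter for Poisson exponential family:
mu = exp(eta).
eta = 0.6.
mu = exp(0.6) = 1.8221

1.8221


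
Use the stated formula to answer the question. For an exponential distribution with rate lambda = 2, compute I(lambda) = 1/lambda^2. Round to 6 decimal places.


Fisher information for exponential: I(lambda) = 1/lambda^2.
lambda = 2, lambda^2 = 4.
I = 1/4 = 0.250000

0.250000


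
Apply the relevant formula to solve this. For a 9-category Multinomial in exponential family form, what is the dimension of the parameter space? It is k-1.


Exponential family dimension calculation:
For Multinomial with k=9 categories, dim = k-1 = 8.

8


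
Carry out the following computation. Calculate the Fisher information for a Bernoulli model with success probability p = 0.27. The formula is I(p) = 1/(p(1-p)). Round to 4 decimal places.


For Bernoulli(p), Fisher information is I(p) = 1/(p*(1-p)).
p = 0.27, 1-p = 0.73.
p*(1-p) = 0.1971.
I(p) = 1/0.1971 = 5.0736

5.0736


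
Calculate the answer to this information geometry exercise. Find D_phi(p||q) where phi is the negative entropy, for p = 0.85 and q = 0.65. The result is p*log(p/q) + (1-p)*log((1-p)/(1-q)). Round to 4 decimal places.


Bregman divergence with negative entropy generator:
D = p*log(p/q) + (1-p)*log((1-p)/(1-q)).
p = 0.85, q = 0.65.
p*log(p/q) = 0.85*log(0.85/0.65) = 0.228024.
(1-p)*log((1-p)/(1-q)) = 0.15*log(0.15/0.35) = -0.127095.
D = 0.228024 + -0.127095 = 0.1009

0.1009


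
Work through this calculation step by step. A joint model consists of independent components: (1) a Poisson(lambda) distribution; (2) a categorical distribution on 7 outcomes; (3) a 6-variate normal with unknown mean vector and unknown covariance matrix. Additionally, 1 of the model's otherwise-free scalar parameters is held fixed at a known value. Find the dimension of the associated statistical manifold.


The dimension of a statistical manifold equals the number of free
(independent) real parameters of the model. For a product of independent
blocks the parameter counts add.
- Poisson (lambda): 1.
- categorical on 7 outcomes (probabilities sum to 1): 7-1 = 6.
- 6-variate normal: 6 (mean) + 6*7/2 = 21 (symmetric covariance) = 27.
Total = 1 + 6 + 27 = 34.
1 parameter(s) fixed at known values: 34 - 1 = 33.
Dimension = 33

33


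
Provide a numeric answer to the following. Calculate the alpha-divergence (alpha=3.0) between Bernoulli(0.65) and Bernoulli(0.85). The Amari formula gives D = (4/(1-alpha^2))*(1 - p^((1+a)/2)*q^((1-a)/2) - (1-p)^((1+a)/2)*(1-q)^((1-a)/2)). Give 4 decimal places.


Amari alpha-divergence:
D = (4/(1-alpha^2))*(1 - p^((1+a)/2)*q^((1-a)/2) - (1-p)^((1+a)/2)*(1-q)^((1-a)/2)).
alpha = 3.0, p = 0.65, q = 0.85.
e1 = (1+alpha)/2 = 2.0, e2 = (1-alpha)/2 = -1.0.
t1 = p^e1 * q^e2 = 0.65^2.0 * 0.85^-1.0 = 0.497059.
t2 = (1-p)^e1 * (1-q)^e2 = 0.35^2.0 * 0.15^-1.0 = 0.816667.
4/(1-alpha^2) = -0.5.
D = -0.5*(1 - 0.497059 - 0.816667) = 0.1569

0.1569


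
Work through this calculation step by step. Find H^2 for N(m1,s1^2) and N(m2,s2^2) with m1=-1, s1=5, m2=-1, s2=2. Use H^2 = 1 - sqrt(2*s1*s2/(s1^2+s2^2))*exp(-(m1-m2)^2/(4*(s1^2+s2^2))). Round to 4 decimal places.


Squared Hellinger distance for Gaussians:
H^2 = 1 - sqrt(2*s1*s2/(s1^2+s2^2)) * exp(-(m1-m2)^2/(4*(s1^2+s2^2))).
s1^2 = 25, s2^2 = 4, s1^2+s2^2 = 29.
sqrt(2*5*2/(29)) = 0.830455.
(m1-m2)^2 = (0)^2 = 0.
exp(-0/(4*29)) = exp(0.0) = 1.0.
H^2 = 1 - 0.830455*1.0 = 0.1695

0.1695


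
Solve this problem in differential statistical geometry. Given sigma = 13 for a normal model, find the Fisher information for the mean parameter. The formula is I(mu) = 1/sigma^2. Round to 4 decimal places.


The Fisher information for the mean of a normal distribution is I(mu) = 1/sigma^2.
sigma = 13, so sigma^2 = 169.
I(mu) = 1/169 = 0.0059

0.0059


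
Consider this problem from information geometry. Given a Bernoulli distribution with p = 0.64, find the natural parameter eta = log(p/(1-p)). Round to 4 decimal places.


Natural parameter for Bernoulli: eta = log(p/(1-p)).
p = 0.64, 1-p = 0.36.
p/(1-p) = 1.777778.
eta = log(1.777778) = 0.5754

0.5754


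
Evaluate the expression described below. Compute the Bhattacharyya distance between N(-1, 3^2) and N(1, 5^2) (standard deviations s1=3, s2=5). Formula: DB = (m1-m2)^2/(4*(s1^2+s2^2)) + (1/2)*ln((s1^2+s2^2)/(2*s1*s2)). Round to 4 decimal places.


Bhattacharyya distance between two Gaussians:
DB = (m1-m2)^2/(4*(s1^2+s2^2)) + (1/2)*ln((s1^2+s2^2)/(2*s1*s2)).
(m1-m2)^2 = (-2)^2 = 4.
s1^2+s2^2 = 9 + 25 = 34.
term1 = 4/136 = 0.029412.
term2 = 0.5*ln(34/30.0) = 0.062582.
DB = 0.029412 + 0.062582 = 0.0920

0.0920


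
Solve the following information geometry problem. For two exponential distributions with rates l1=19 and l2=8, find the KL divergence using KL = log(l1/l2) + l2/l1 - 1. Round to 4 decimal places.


KL divergence for exponential family:
KL = log(l1/l2) + l2/l1 - 1.
log(19/8) = 0.864997.
8/19 = 0.421053.
KL = 0.864997 + 0.421053 - 1 = 0.2861

0.2861


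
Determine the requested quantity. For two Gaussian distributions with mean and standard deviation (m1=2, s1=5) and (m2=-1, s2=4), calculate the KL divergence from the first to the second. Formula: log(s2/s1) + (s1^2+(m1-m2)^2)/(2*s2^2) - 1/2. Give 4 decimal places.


KL divergence between normal distributions:
KL = log(s2/s1) + (s1^2 + (m1-m2)^2)/(2*s2^2) - 1/2.
log(4/5) = -0.223144.
(5^2 + (2--1)^2)/(2*4^2) = (25 + 9)/32 = 1.0625.
KL = -0.223144 + 1.0625 - 0.5 = 0.3394

0.3394


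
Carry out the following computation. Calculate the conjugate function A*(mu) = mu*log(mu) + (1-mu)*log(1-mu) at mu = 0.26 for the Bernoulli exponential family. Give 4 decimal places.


Legendre transform for Bernoulli:
A*(mu) = mu*log(mu) + (1-mu)*log(1-mu).
mu = 0.26, 1-mu = 0.74.
mu*log(mu) = 0.26*log(0.26) = -0.350239.
(1-mu)*log(1-mu) = 0.74*log(0.74) = -0.222818.
A* = -0.350239 + -0.222818 = -0.5731

-0.5731


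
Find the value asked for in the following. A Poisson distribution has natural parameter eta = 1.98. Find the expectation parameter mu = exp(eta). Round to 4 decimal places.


Expectation parameter for Poisson exponential family:
mu = exp(eta).
eta = 1.98.
mu = exp(1.98) = 7.2427

7.2427
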